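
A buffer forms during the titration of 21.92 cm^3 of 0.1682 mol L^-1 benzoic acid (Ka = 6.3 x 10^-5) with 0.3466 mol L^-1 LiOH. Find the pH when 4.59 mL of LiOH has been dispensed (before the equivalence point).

Initial n(C6H5COOH) = 0.1682 x 0.02192 = 0.003687 mol.
n(LiOH) added = 0.3466 x 0.004590 = 0.001591 mol, converting that many moles of C6H5COOH to C6H5COO-.
Remaining n(C6H5COOH) = 0.002096 mol; n(C6H5COO-) = 0.001591 mol.
By Henderson-Hasselbalch, pH = pKa + log([A^-]/[HA]) = 4.20 + log(0.001591/0.002096) = 4.20 + (-0.12) = 4.08.

4.08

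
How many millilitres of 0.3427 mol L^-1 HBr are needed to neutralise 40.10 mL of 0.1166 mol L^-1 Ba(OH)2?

27.3 mL

n(Ba(OH)2) = 0.1166 mol/L x 0.04010 L = 0.004676 mol.
The neutralisation is 1 Ba(OH)2 : 2 HBr, so n(HBr) = 0.004676 x 2/1 = 0.009351 mol.
V(HBr) = 0.009351 / 0.3427 = 0.02729 L = 27.3 mL.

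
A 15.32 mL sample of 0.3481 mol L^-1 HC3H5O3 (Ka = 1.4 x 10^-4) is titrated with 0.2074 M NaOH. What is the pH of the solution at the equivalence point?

n(HC3H5O3) = 0.3481 x 0.01532 = 0.005333 mol; V(NaOH) at equivalence = 0.005333/0.2074 = 0.02571 L.
At equivalence all the acid is converted to C3H5O3-; total volume = 0.01532 + 0.02571 = 0.04103 L, so [C3H5O3-] = 0.005333/0.04103 = 0.1300 M.
Kb = Kw/Ka = 1.0e-14 / 1.4 x 10^-4 = 7.14e-11.
[OH^-] = sqrt(Kb x [C3H5O3-]) = sqrt(7.14e-11 x 0.1300) = 3.05e-6 M.
pOH = 5.52, so pH = 14.00 - 5.52 = 8.48.

8.48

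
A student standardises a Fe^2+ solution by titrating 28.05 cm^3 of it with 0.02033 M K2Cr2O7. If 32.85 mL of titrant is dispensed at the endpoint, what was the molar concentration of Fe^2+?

n(K2Cr2O7) = 0.02033 x 0.03285 = 0.0006678 mol.
From the balanced equation, 1 mol K2Cr2O7 reacts with 6 mol Fe^2+, so n(Fe^2+) = 0.0006678 x 6/1 = 0.004007 mol.
[Fe^2+] = 0.004007 / 0.02805 L = 0.143 M.

0.143 M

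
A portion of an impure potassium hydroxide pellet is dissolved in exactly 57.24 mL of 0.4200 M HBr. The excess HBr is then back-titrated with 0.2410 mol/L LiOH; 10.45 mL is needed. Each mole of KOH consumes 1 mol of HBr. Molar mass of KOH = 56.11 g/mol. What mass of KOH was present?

1.21 g

Total n(HBr) added = 0.4200 x 0.05724 = 0.02404 mol.
n(LiOH) used = 0.2410 x 0.01045 = 0.002518 mol, which equals the excess n(HBr).
So n(HBr) consumed by the sample = 0.02404 - 0.002518 = 0.02152 mol.
n(KOH) = 0.02152 / 1 = 0.02152 mol.
mass = 0.02152 mol x 56.11 g/mol = 1.21 g.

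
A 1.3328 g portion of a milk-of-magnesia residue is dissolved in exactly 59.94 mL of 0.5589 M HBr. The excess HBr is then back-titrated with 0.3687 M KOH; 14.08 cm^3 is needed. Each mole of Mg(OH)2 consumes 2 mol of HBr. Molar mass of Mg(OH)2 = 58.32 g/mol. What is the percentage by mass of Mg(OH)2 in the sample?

61.9%

Total n(HBr) added = 0.5589 x 0.05994 = 0.03350 mol.
n(KOH) used = 0.3687 x 0.01408 = 0.005191 mol, which equals the excess n(HBr).
So n(HBr) consumed by the sample = 0.03350 - 0.005191 = 0.02831 mol.
n(Mg(OH)2) = 0.02831 / 2 = 0.01415 mol.
mass Mg(OH)2 = 0.01415 x 58.32 = 0.8255 g, so %Mg(OH)2 = 0.8255/1.3328 x 100 = 61.9%.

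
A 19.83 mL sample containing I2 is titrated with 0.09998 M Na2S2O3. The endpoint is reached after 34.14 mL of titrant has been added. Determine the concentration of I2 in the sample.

0.0861 M

n(Na2S2O3) = 0.09998 x 0.03414 = 0.003413 mol.
From the balanced equation, 2 mol Na2S2O3 reacts with 1 mol I2, so n(I2) = 0.003413 x 1/2 = 0.001707 mol.
[I2] = 0.001707 / 0.01983 L = 0.0861 M.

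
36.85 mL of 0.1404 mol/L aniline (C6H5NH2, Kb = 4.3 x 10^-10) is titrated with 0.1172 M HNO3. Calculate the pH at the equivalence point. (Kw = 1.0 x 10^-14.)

n(C6H5NH2) = 0.1404 x 0.03685 = 0.005174 mol; V(HNO3) at equivalence = 0.005174/0.1172 = 0.04414 L.
At equivalence the base is fully converted to C6H5NH3+; total volume = 0.08099 L, so [C6H5NH3+] = 0.005174/0.08099 = 0.06388 M.
Ka(C6H5NH3+) = Kw/Kb = 1.0e-14 / 4.3 x 10^-10 = 2.33e-5.
[H^+] = sqrt(Ka x [C6H5NH3+]) = sqrt(2.33e-5 x 0.06388) = 0.00122 M.
pH = -log(0.00122) = 2.91.

2.91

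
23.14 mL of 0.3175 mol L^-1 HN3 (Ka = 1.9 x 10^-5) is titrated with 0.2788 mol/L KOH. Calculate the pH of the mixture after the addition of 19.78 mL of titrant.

5.20

Initial n(HN3) = 0.3175 x 0.02314 = 0.007347 mol.
n(KOH) added = 0.2788 x 0.01978 = 0.005515 mol, converting that many moles of HN3 to N3-.
Remaining n(HN3) = 0.001832 mol; n(N3-) = 0.005515 mol.
By Henderson-Hasselbalch, pH = pKa + log([A^-]/[HA]) = 4.72 + log(0.005515/0.001832) = 4.72 + (+0.48) = 5.20.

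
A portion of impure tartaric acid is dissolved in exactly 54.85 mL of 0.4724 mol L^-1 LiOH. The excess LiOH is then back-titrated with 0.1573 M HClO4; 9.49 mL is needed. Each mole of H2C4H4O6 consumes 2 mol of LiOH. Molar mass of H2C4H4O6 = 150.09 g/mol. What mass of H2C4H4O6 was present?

Total n(LiOH) added = 0.4724 x 0.05485 = 0.02591 mol.
n(HClO4) used = 0.1573 x 0.009490 = 0.001493 mol, which equals the excess n(LiOH).
So n(LiOH) consumed by the sample = 0.02591 - 0.001493 = 0.02442 mol.
n(H2C4H4O6) = 0.02442 / 2 = 0.01221 mol.
mass = 0.01221 mol x 150.09 g/mol = 1.83 g.

1.83 g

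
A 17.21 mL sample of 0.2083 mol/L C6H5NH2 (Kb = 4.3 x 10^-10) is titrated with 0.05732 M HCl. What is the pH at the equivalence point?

n(C6H5NH2) = 0.2083 x 0.01721 = 0.003585 mol; V(HCl) at equivalence = 0.003585/0.05732 = 0.06254 L.
At equivalence the base is fully converted to C6H5NH3+; total volume = 0.07975 L, so [C6H5NH3+] = 0.003585/0.07975 = 0.04495 M.
Ka(C6H5NH3+) = Kw/Kb = 1.0e-14 / 4.3 x 10^-10 = 2.33e-5.
[H^+] = sqrt(Ka x [C6H5NH3+]) = sqrt(2.33e-5 x 0.04495) = 0.00102 M.
pH = -log(0.00102) = 2.99.

2.99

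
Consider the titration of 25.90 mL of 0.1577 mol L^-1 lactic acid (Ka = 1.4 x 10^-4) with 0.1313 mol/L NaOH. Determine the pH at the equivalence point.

n(HC3H5O3) = 0.1577 x 0.02590 = 0.004084 mol; V(NaOH) at equivalence = 0.004084/0.1313 = 0.03111 L.
At equivalence all the acid is converted to C3H5O3-; total volume = 0.02590 + 0.03111 = 0.05701 L, so [C3H5O3-] = 0.004084/0.05701 = 0.07165 M.
Kb = Kw/Ka = 1.0e-14 / 1.4 x 10^-4 = 7.14e-11.
[OH^-] = sqrt(Kb x [C3H5O3-]) = sqrt(7.14e-11 x 0.07165) = 2.26e-6 M.
pOH = 5.65, so pH = 14.00 - 5.65 = 8.35.

8.35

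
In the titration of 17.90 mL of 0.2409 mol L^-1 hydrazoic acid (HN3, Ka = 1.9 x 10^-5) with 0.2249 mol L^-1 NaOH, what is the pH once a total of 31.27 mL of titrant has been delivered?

n(acid) = 0.2409 x 0.01790 = 0.004312 mol; n(NaOH) added = 0.2249 x 0.03127 = 0.007033 mol.
Base is in excess by 0.007033 - 0.004312 = 0.002721 mol in a total volume of 0.04917 L.
[OH^-] = 0.002721/0.04917 = 0.05533 M, so pOH = 1.26 and pH = 14.00 - 1.26 = 12.74.

12.74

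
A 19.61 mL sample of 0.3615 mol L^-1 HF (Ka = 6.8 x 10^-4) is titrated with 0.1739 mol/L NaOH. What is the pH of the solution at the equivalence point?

n(HF) = 0.3615 x 0.01961 = 0.007089 mol; V(NaOH) at equivalence = 0.007089/0.1739 = 0.04076 L.
At equivalence all the acid is converted to F-; total volume = 0.01961 + 0.04076 = 0.06037 L, so [F-] = 0.007089/0.06037 = 0.1174 M.
Kb = Kw/Ka = 1.0e-14 / 6.8 x 10^-4 = 1.47e-11.
[OH^-] = sqrt(Kb x [F-]) = sqrt(1.47e-11 x 0.1174) = 1.31e-6 M.
pOH = 5.88, so pH = 14.00 - 5.88 = 8.12.

8.12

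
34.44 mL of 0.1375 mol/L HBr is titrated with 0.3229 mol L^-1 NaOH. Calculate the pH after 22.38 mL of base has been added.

n(acid) = 0.1375 x 0.03444 = 0.004736 mol; n(NaOH) added = 0.3229 x 0.02238 = 0.007227 mol.
Base is in excess by 0.007227 - 0.004736 = 0.002491 mol in a total volume of 0.05682 L.
[OH^-] = 0.002491/0.05682 = 0.04384 M, so pOH = 1.36 and pH = 14.00 - 1.36 = 12.64.

12.64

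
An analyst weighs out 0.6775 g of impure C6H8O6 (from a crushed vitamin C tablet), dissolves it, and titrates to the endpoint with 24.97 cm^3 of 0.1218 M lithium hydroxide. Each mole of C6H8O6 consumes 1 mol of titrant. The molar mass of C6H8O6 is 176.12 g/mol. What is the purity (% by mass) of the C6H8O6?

n(LiOH) = 0.1218 x 0.02497 = 0.003041 mol.
n(C6H8O6) = 0.003041 / 1 = 0.003041 mol.
mass of C6H8O6 = 0.003041 x 176.12 = 0.5356 g.
% purity = 0.5356 / 0.6775 x 100 = 79.1%.

79.1%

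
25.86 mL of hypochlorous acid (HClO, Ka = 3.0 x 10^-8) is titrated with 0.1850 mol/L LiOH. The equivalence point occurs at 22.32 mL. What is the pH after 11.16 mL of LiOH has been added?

11.16 mL is exactly half the equivalence volume (22.32/2), i.e. the half-equivalence point.
There, n(HA) = n(A^-), so pH = pKa = -log(3.0 x 10^-8) = 7.52.

7.52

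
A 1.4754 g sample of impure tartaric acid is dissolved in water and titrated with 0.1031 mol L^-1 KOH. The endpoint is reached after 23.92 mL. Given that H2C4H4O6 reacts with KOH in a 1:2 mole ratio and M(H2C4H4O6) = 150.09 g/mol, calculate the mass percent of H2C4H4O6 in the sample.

12.5%

n(KOH) = 0.1031 x 0.02392 = 0.002466 mol.
n(H2C4H4O6) = 0.002466 / 2 = 0.001233 mol.
mass of H2C4H4O6 = 0.001233 x 150.09 = 0.1851 g.
% purity = 0.1851 / 1.4754 x 100 = 12.5%.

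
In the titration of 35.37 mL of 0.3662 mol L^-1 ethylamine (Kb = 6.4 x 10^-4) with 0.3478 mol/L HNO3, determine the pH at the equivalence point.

5.78

n(C2H5NH2) = 0.3662 x 0.03537 = 0.01295 mol; V(HNO3) at equivalence = 0.01295/0.3478 = 0.03724 L.
At equivalence the base is fully converted to C2H5NH3+; total volume = 0.07261 L, so [C2H5NH3+] = 0.01295/0.07261 = 0.1784 M.
Ka(C2H5NH3+) = Kw/Kb = 1.0e-14 / 6.4 x 10^-4 = 1.56e-11.
[H^+] = sqrt(Ka x [C2H5NH3+]) = sqrt(1.56e-11 x 0.1784) = 1.67e-6 M.
pH = -log(1.67e-6) = 5.78.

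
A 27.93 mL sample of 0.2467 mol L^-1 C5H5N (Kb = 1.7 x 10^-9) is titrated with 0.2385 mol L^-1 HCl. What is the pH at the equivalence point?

n(C5H5N) = 0.2467 x 0.02793 = 0.006890 mol; V(HCl) at equivalence = 0.006890/0.2385 = 0.02889 L.
At equivalence the base is fully converted to C5H5NH+; total volume = 0.05682 L, so [C5H5NH+] = 0.006890/0.05682 = 0.1213 M.
Ka(C5H5NH+) = Kw/Kb = 1.0e-14 / 1.7 x 10^-9 = 5.88e-6.
[H^+] = sqrt(Ka x [C5H5NH+]) = sqrt(5.88e-6 x 0.1213) = 0.000845 M.
pH = -log(0.000845) = 3.07.

3.07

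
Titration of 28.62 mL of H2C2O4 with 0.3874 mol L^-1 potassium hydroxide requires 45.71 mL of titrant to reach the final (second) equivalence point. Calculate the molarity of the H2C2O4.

n(KOH) = 0.3874 x 0.04571 = 0.01771 mol.
At the final (second) equivalence point, 2 mol OH^- react per mol H2C2O4, so n(H2C2O4) = 0.01771 / 2 = 0.008854 mol.
[H2C2O4] = 0.008854 / 0.02862 L = 0.309 M.

0.309 M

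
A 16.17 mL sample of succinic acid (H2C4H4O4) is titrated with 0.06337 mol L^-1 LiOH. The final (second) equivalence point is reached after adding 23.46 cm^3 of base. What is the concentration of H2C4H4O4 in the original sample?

0.0460 M

n(LiOH) = 0.06337 x 0.02346 = 0.001487 mol.
At the final (second) equivalence point, 2 mol OH^- react per mol H2C4H4O4, so n(H2C4H4O4) = 0.001487 / 2 = 0.0007433 mol.
[H2C4H4O4] = 0.0007433 / 0.01617 L = 0.0460 M.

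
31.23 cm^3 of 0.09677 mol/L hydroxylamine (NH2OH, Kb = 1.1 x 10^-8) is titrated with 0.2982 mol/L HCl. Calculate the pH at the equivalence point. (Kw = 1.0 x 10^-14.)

3.59

n(NH2OH) = 0.09677 x 0.03123 = 0.003022 mol; V(HCl) at equivalence = 0.003022/0.2982 = 0.01013 L.
At equivalence the base is fully converted to NH3OH+; total volume = 0.04136 L, so [NH3OH+] = 0.003022/0.04136 = 0.07306 M.
Ka(NH3OH+) = Kw/Kb = 1.0e-14 / 1.1 x 10^-8 = 9.09e-7.
[H^+] = sqrt(Ka x [NH3OH+]) = sqrt(9.09e-7 x 0.07306) = 0.000258 M.
pH = -log(0.000258) = 3.59.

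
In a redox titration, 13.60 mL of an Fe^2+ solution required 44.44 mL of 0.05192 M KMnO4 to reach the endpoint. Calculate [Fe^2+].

n(KMnO4) = 0.05192 x 0.04444 = 0.002307 mol.
From the balanced equation, 1 mol KMnO4 reacts with 5 mol Fe^2+, so n(Fe^2+) = 0.002307 x 5/1 = 0.01154 mol.
[Fe^2+] = 0.01154 / 0.01360 L = 0.848 M.

0.848 M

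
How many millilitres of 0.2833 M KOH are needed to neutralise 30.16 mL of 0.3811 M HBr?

40.6 mL

n(HBr) = 0.3811 mol/L x 0.03016 L = 0.01149 mol.
At equivalence n(KOH) = n(HBr) = 0.01149 mol.
V(KOH) = 0.01149 / 0.2833 = 0.04057 L = 40.6 mL.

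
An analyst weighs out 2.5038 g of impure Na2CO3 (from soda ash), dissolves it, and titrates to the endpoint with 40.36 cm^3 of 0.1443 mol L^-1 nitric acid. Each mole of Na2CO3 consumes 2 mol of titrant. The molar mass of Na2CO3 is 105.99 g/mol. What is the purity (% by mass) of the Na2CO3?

n(HNO3) = 0.1443 x 0.04036 = 0.005824 mol.
n(Na2CO3) = 0.005824 / 2 = 0.002912 mol.
mass of Na2CO3 = 0.002912 x 105.99 = 0.3086 g.
% purity = 0.3086 / 2.5038 x 100 = 12.3%.

12.3%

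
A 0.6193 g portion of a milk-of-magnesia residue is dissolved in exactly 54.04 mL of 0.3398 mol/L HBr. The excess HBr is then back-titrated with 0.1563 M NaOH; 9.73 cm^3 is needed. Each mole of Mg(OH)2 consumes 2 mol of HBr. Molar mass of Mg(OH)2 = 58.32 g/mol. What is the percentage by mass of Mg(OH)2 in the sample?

Total n(HBr) added = 0.3398 x 0.05404 = 0.01836 mol.
n(NaOH) used = 0.1563 x 0.009730 = 0.001521 mol, which equals the excess n(HBr).
So n(HBr) consumed by the sample = 0.01836 - 0.001521 = 0.01684 mol.
n(Mg(OH)2) = 0.01684 / 2 = 0.008421 mol.
mass Mg(OH)2 = 0.008421 x 58.32 = 0.4911 g, so %Mg(OH)2 = 0.4911/0.6193 x 100 = 79.3%.

79.3%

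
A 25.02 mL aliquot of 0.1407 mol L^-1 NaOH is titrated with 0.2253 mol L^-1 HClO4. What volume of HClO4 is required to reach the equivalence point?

n(NaOH) = 0.1407 mol/L x 0.02502 L = 0.003520 mol.
At equivalence n(HClO4) = n(NaOH) = 0.003520 mol.
V(HClO4) = 0.003520 / 0.2253 = 0.01563 L = 15.6 mL.

15.6 mL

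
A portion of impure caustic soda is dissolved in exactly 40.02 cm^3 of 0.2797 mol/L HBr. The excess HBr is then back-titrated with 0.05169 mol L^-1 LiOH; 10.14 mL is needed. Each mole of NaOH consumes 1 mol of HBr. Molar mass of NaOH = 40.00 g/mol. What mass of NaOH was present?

Total n(HBr) added = 0.2797 x 0.04002 = 0.01119 mol.
n(LiOH) used = 0.05169 x 0.01014 = 0.0005241 mol, which equals the excess n(HBr).
So n(HBr) consumed by the sample = 0.01119 - 0.0005241 = 0.01067 mol.
n(NaOH) = 0.01067 / 1 = 0.01067 mol.
mass = 0.01067 mol x 40.00 g/mol = 0.427 g.

0.427 g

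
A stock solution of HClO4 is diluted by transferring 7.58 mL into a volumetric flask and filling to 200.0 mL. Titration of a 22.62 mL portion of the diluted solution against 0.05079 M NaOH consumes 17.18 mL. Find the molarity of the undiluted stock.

n(NaOH) = 0.05079 x 0.01718 = 0.0008726 mol.
n(HClO4) in the aliquot = 0.0008726 mol.
[diluted HClO4] = 0.0008726 / 0.02262 = 0.03858 M.
Dilution factor = 200.0/7.580 = 26.39, so [stock] = 0.03858 x 26.39 = 1.02 M.

1.02 M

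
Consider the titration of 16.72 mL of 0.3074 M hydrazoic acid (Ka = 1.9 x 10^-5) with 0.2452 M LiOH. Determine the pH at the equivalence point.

n(HN3) = 0.3074 x 0.01672 = 0.005140 mol; V(LiOH) at equivalence = 0.005140/0.2452 = 0.02096 L.
At equivalence all the acid is converted to N3-; total volume = 0.01672 + 0.02096 = 0.03768 L, so [N3-] = 0.005140/0.03768 = 0.1364 M.
Kb = Kw/Ka = 1.0e-14 / 1.9 x 10^-5 = 5.26e-10.
[OH^-] = sqrt(Kb x [N3-]) = sqrt(5.26e-10 x 0.1364) = 8.47e-6 M.
pOH = 5.07, so pH = 14.00 - 5.07 = 8.93.

8.93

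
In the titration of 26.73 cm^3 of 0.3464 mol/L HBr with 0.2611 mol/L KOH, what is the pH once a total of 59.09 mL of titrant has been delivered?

n(acid) = 0.3464 x 0.02673 = 0.009259 mol; n(KOH) added = 0.2611 x 0.05909 = 0.01543 mol.
Base is in excess by 0.01543 - 0.009259 = 0.006169 mol in a total volume of 0.08582 L.
[OH^-] = 0.006169/0.08582 = 0.07188 M, so pOH = 1.14 and pH = 14.00 - 1.14 = 12.86.

12.86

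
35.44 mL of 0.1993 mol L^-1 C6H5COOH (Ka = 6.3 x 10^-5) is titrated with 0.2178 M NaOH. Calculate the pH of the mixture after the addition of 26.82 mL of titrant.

4.88

Initial n(C6H5COOH) = 0.1993 x 0.03544 = 0.007063 mol.
n(NaOH) added = 0.2178 x 0.02682 = 0.005841 mol, converting that many moles of C6H5COOH to C6H5COO-.
Remaining n(C6H5COOH) = 0.001222 mol; n(C6H5COO-) = 0.005841 mol.
By Henderson-Hasselbalch, pH = pKa + log([A^-]/[HA]) = 4.20 + log(0.005841/0.001222) = 4.20 + (+0.68) = 4.88.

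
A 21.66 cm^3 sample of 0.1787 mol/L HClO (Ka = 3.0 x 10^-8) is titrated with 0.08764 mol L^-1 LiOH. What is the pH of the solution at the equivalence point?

10.15

n(HClO) = 0.1787 x 0.02166 = 0.003871 mol; V(LiOH) at equivalence = 0.003871/0.08764 = 0.04417 L.
At equivalence all the acid is converted to ClO-; total volume = 0.02166 + 0.04417 = 0.06583 L, so [ClO-] = 0.003871/0.06583 = 0.05880 M.
Kb = Kw/Ka = 1.0e-14 / 3.0 x 10^-8 = 3.33e-7.
[OH^-] = sqrt(Kb x [ClO-]) = sqrt(3.33e-7 x 0.05880) = 0.000140 M.
pOH = 3.85, so pH = 14.00 - 3.85 = 10.15.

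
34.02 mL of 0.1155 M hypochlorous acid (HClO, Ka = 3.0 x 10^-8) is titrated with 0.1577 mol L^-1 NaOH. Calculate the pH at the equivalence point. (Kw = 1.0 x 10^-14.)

n(HClO) = 0.1155 x 0.03402 = 0.003929 mol; V(NaOH) at equivalence = 0.003929/0.1577 = 0.02492 L.
At equivalence all the acid is converted to ClO-; total volume = 0.03402 + 0.02492 = 0.05894 L, so [ClO-] = 0.003929/0.05894 = 0.06667 M.
Kb = Kw/Ka = 1.0e-14 / 3.0 x 10^-8 = 3.33e-7.
[OH^-] = sqrt(Kb x [ClO-]) = sqrt(3.33e-7 x 0.06667) = 0.000149 M.
pOH = 3.83, so pH = 14.00 - 3.83 = 10.17.

10.17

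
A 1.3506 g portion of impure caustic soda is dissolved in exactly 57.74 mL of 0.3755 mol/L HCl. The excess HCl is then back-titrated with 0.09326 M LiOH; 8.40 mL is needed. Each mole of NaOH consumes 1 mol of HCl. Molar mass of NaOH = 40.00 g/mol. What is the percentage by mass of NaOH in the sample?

Total n(HCl) added = 0.3755 x 0.05774 = 0.02168 mol.
n(LiOH) used = 0.09326 x 0.008400 = 0.0007834 mol, which equals the excess n(HCl).
So n(HCl) consumed by the sample = 0.02168 - 0.0007834 = 0.02090 mol.
n(NaOH) = 0.02090 / 1 = 0.02090 mol.
mass NaOH = 0.02090 x 40.00 = 0.8359 g, so %NaOH = 0.8359/1.3506 x 100 = 61.9%.

61.9%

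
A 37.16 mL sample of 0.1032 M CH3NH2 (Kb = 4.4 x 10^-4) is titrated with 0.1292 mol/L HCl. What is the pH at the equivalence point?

5.94

n(CH3NH2) = 0.1032 x 0.03716 = 0.003835 mol; V(HCl) at equivalence = 0.003835/0.1292 = 0.02968 L.
At equivalence the base is fully converted to CH3NH3+; total volume = 0.06684 L, so [CH3NH3+] = 0.003835/0.06684 = 0.05737 M.
Ka(CH3NH3+) = Kw/Kb = 1.0e-14 / 4.4 x 10^-4 = 2.27e-11.
[H^+] = sqrt(Ka x [CH3NH3+]) = sqrt(2.27e-11 x 0.05737) = 1.14e-6 M.
pH = -log(1.14e-6) = 5.94.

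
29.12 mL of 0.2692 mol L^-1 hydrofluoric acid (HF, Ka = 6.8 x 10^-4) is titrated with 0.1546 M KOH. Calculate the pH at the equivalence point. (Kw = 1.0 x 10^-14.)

8.08

n(HF) = 0.2692 x 0.02912 = 0.007839 mol; V(KOH) at equivalence = 0.007839/0.1546 = 0.05071 L.
At equivalence all the acid is converted to F-; total volume = 0.02912 + 0.05071 = 0.07983 L, so [F-] = 0.007839/0.07983 = 0.09820 M.
Kb = Kw/Ka = 1.0e-14 / 6.8 x 10^-4 = 1.47e-11.
[OH^-] = sqrt(Kb x [F-]) = sqrt(1.47e-11 x 0.09820) = 1.20e-6 M.
pOH = 5.92, so pH = 14.00 - 5.92 = 8.08.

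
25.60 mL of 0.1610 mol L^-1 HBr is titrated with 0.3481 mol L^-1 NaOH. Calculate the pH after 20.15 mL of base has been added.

12.80

n(acid) = 0.1610 x 0.02560 = 0.004122 mol; n(NaOH) added = 0.3481 x 0.02015 = 0.007014 mol.
Base is in excess by 0.007014 - 0.004122 = 0.002893 mol in a total volume of 0.04575 L.
[OH^-] = 0.002893/0.04575 = 0.06323 M, so pOH = 1.20 and pH = 14.00 - 1.20 = 12.80.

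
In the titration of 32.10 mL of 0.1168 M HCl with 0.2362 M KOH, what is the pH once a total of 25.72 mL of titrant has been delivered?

12.60

n(acid) = 0.1168 x 0.03210 = 0.003749 mol; n(KOH) added = 0.2362 x 0.02572 = 0.006075 mol.
Base is in excess by 0.006075 - 0.003749 = 0.002326 mol in a total volume of 0.05782 L.
[OH^-] = 0.002326/0.05782 = 0.04022 M, so pOH = 1.40 and pH = 14.00 - 1.40 = 12.60.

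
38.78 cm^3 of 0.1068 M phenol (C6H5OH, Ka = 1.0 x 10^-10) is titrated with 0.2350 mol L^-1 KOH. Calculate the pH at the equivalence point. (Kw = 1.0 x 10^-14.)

11.43

n(C6H5OH) = 0.1068 x 0.03878 = 0.004142 mol; V(KOH) at equivalence = 0.004142/0.2350 = 0.01762 L.
At equivalence all the acid is converted to C6H5O-; total volume = 0.03878 + 0.01762 = 0.05640 L, so [C6H5O-] = 0.004142/0.05640 = 0.07343 M.
Kb = Kw/Ka = 1.0e-14 / 1.0 x 10^-10 = 0.000100.
[OH^-] = sqrt(Kb x [C6H5O-]) = sqrt(0.000100 x 0.07343) = 0.00271 M.
pOH = 2.57, so pH = 14.00 - 2.57 = 11.43.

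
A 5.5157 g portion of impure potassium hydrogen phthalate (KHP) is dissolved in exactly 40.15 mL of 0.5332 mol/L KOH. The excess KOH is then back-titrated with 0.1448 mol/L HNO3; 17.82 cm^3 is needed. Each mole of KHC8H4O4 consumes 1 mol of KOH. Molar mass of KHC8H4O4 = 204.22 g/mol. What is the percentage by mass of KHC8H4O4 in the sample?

Total n(KOH) added = 0.5332 x 0.04015 = 0.02141 mol.
n(HNO3) used = 0.1448 x 0.01782 = 0.002580 mol, which equals the excess n(KOH).
So n(KOH) consumed by the sample = 0.02141 - 0.002580 = 0.01883 mol.
n(KHC8H4O4) = 0.01883 / 1 = 0.01883 mol.
mass KHC8H4O4 = 0.01883 x 204.22 = 3.845 g, so %KHC8H4O4 = 3.845/5.5157 x 100 = 69.7%.

69.7%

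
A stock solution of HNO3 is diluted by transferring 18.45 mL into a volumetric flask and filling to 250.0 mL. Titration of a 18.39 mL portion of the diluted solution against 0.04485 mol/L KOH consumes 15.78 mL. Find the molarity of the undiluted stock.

0.521 M

n(KOH) = 0.04485 x 0.01578 = 0.0007077 mol.
n(HNO3) in the aliquot = 0.0007077 mol.
[diluted HNO3] = 0.0007077 / 0.01839 = 0.03848 M.
Dilution factor = 250.0/18.45 = 13.55, so [stock] = 0.03848 x 13.55 = 0.521 M.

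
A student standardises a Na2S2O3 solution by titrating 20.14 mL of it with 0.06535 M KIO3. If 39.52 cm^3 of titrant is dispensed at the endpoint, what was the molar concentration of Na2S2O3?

0.769 M

n(KIO3) = 0.06535 x 0.03952 = 0.002583 mol.
From the balanced equation, 1 mol KIO3 reacts with 6 mol Na2S2O3, so n(Na2S2O3) = 0.002583 x 6/1 = 0.01550 mol.
[Na2S2O3] = 0.01550 / 0.02014 L = 0.769 M.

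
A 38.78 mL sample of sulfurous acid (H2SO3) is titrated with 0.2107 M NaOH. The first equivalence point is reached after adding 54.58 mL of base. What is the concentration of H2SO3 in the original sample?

0.297 M

n(NaOH) = 0.2107 x 0.05458 = 0.01150 mol.
At the first equivalence point, 1 mol OH^- react per mol H2SO3, so n(H2SO3) = 0.01150 / 1 = 0.01150 mol.
[H2SO3] = 0.01150 / 0.03878 L = 0.297 M.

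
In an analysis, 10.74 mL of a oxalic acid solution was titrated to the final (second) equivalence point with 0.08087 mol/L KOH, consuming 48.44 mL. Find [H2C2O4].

n(KOH) = 0.08087 x 0.04844 = 0.003917 mol.
At the final (second) equivalence point, 2 mol OH^- react per mol H2C2O4, so n(H2C2O4) = 0.003917 / 2 = 0.001959 mol.
[H2C2O4] = 0.001959 / 0.01074 L = 0.182 M.

0.182 M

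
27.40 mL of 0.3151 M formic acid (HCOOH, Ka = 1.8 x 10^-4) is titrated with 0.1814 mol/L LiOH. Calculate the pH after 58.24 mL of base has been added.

n(acid) = 0.3151 x 0.02740 = 0.008634 mol; n(LiOH) added = 0.1814 x 0.05824 = 0.01056 mol.
Base is in excess by 0.01056 - 0.008634 = 0.001931 mol in a total volume of 0.08564 L.
[OH^-] = 0.001931/0.08564 = 0.02255 M, so pOH = 1.65 and pH = 14.00 - 1.65 = 12.35.

12.35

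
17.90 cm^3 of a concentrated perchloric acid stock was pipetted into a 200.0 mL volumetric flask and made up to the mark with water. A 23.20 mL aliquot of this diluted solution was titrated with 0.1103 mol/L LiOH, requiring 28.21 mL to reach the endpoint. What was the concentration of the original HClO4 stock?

n(LiOH) = 0.1103 x 0.02821 = 0.003112 mol.
n(HClO4) in the aliquot = 0.003112 mol.
[diluted HClO4] = 0.003112 / 0.02320 = 0.1341 M.
Dilution factor = 200.0/17.90 = 11.17, so [stock] = 0.1341 x 11.17 = 1.50 M.

1.50 M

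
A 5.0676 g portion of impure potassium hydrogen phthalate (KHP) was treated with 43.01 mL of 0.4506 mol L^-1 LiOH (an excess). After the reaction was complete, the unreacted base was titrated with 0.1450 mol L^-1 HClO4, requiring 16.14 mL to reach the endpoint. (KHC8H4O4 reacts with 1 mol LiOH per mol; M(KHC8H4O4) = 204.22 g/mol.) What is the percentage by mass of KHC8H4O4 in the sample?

Total n(LiOH) added = 0.4506 x 0.04301 = 0.01938 mol.
n(HClO4) used = 0.1450 x 0.01614 = 0.002340 mol, which equals the excess n(LiOH).
So n(LiOH) consumed by the sample = 0.01938 - 0.002340 = 0.01704 mol.
n(KHC8H4O4) = 0.01704 / 1 = 0.01704 mol.
mass KHC8H4O4 = 0.01704 x 204.22 = 3.480 g, so %KHC8H4O4 = 3.480/5.0676 x 100 = 68.7%.

68.7%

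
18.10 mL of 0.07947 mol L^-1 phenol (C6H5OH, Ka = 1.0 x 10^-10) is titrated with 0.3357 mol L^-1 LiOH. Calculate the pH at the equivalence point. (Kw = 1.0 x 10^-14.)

11.40

n(C6H5OH) = 0.07947 x 0.01810 = 0.001438 mol; V(LiOH) at equivalence = 0.001438/0.3357 = 0.004285 L.
At equivalence all the acid is converted to C6H5O-; total volume = 0.01810 + 0.004285 = 0.02238 L, so [C6H5O-] = 0.001438/0.02238 = 0.06426 M.
Kb = Kw/Ka = 1.0e-14 / 1.0 x 10^-10 = 0.000100.
[OH^-] = sqrt(Kb x [C6H5O-]) = sqrt(0.000100 x 0.06426) = 0.00253 M.
pOH = 2.60, so pH = 14.00 - 2.60 = 11.40.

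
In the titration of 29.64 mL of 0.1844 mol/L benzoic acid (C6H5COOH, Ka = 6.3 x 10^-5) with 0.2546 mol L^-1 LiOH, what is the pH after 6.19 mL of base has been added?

Initial n(C6H5COOH) = 0.1844 x 0.02964 = 0.005466 mol.
n(LiOH) added = 0.2546 x 0.006190 = 0.001576 mol, converting that many moles of C6H5COOH to C6H5COO-.
Remaining n(C6H5COOH) = 0.003890 mol; n(C6H5COO-) = 0.001576 mol.
By Henderson-Hasselbalch, pH = pKa + log([A^-]/[HA]) = 4.20 + log(0.001576/0.003890) = 4.20 + (-0.39) = 3.81.

3.81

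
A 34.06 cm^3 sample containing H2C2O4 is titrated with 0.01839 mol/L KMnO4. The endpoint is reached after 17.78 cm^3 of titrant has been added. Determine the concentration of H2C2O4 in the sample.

0.0240 M

n(KMnO4) = 0.01839 x 0.01778 = 0.0003270 mol.
From the balanced equation, 2 mol KMnO4 reacts with 5 mol H2C2O4, so n(H2C2O4) = 0.0003270 x 5/2 = 0.0008174 mol.
[H2C2O4] = 0.0008174 / 0.03406 L = 0.0240 M.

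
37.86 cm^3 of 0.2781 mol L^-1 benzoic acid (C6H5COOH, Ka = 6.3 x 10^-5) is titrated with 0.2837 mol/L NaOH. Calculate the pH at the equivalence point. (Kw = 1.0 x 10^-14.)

8.67

n(C6H5COOH) = 0.2781 x 0.03786 = 0.01053 mol; V(NaOH) at equivalence = 0.01053/0.2837 = 0.03711 L.
At equivalence all the acid is converted to C6H5COO-; total volume = 0.03786 + 0.03711 = 0.07497 L, so [C6H5COO-] = 0.01053/0.07497 = 0.1404 M.
Kb = Kw/Ka = 1.0e-14 / 6.3 x 10^-5 = 1.59e-10.
[OH^-] = sqrt(Kb x [C6H5COO-]) = sqrt(1.59e-10 x 0.1404) = 4.72e-6 M.
pOH = 5.33, so pH = 14.00 - 5.33 = 8.67.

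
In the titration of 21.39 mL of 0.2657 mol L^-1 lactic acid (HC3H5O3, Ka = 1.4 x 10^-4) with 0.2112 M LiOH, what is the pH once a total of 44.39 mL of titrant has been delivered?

n(acid) = 0.2657 x 0.02139 = 0.005683 mol; n(LiOH) added = 0.2112 x 0.04439 = 0.009375 mol.
Base is in excess by 0.009375 - 0.005683 = 0.003692 mol in a total volume of 0.06578 L.
[OH^-] = 0.003692/0.06578 = 0.05612 M, so pOH = 1.25 and pH = 14.00 - 1.25 = 12.75.

12.75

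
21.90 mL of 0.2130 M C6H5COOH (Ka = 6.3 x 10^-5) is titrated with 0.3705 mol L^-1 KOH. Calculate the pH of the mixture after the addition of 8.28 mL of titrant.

4.48

Initial n(C6H5COOH) = 0.2130 x 0.02190 = 0.004665 mol.
n(KOH) added = 0.3705 x 0.008280 = 0.003068 mol, converting that many moles of C6H5COOH to C6H5COO-.
Remaining n(C6H5COOH) = 0.001597 mol; n(C6H5COO-) = 0.003068 mol.
By Henderson-Hasselbalch, pH = pKa + log([A^-]/[HA]) = 4.20 + log(0.003068/0.001597) = 4.20 + (+0.28) = 4.48.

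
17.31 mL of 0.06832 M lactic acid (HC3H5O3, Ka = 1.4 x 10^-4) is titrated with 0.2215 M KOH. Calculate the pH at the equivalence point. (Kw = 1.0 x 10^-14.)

8.29

n(HC3H5O3) = 0.06832 x 0.01731 = 0.001183 mol; V(KOH) at equivalence = 0.001183/0.2215 = 0.005339 L.
At equivalence all the acid is converted to C3H5O3-; total volume = 0.01731 + 0.005339 = 0.02265 L, so [C3H5O3-] = 0.001183/0.02265 = 0.05221 M.
Kb = Kw/Ka = 1.0e-14 / 1.4 x 10^-4 = 7.14e-11.
[OH^-] = sqrt(Kb x [C3H5O3-]) = sqrt(7.14e-11 x 0.05221) = 1.93e-6 M.
pOH = 5.71, so pH = 14.00 - 5.71 = 8.29.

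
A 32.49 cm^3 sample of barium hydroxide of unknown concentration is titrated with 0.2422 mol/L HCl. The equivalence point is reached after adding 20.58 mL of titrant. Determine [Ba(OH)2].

n(HCl) delivered = 0.2422 x 0.02058 = 0.004984 mol.
The reaction is 1 Ba(OH)2 + 2 HCl, so n(Ba(OH)2) = 0.004984 x 1/2 = 0.002492 mol.
[Ba(OH)2] = 0.002492 mol / 0.03249 L = 0.0767 M.

0.0767 M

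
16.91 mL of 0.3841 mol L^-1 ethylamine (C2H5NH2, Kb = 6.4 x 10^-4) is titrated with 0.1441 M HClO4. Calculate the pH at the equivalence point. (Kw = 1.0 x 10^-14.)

5.89

n(C2H5NH2) = 0.3841 x 0.01691 = 0.006495 mol; V(HClO4) at equivalence = 0.006495/0.1441 = 0.04507 L.
At equivalence the base is fully converted to C2H5NH3+; total volume = 0.06198 L, so [C2H5NH3+] = 0.006495/0.06198 = 0.1048 M.
Ka(C2H5NH3+) = Kw/Kb = 1.0e-14 / 6.4 x 10^-4 = 1.56e-11.
[H^+] = sqrt(Ka x [C2H5NH3+]) = sqrt(1.56e-11 x 0.1048) = 1.28e-6 M.
pH = -log(1.28e-6) = 5.89.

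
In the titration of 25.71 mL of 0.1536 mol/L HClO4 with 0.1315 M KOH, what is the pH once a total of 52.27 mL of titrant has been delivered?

n(acid) = 0.1536 x 0.02571 = 0.003949 mol; n(KOH) added = 0.1315 x 0.05227 = 0.006874 mol.
Base is in excess by 0.006874 - 0.003949 = 0.002924 mol in a total volume of 0.07798 L.
[OH^-] = 0.002924/0.07798 = 0.03750 M, so pOH = 1.43 and pH = 14.00 - 1.43 = 12.57.

12.57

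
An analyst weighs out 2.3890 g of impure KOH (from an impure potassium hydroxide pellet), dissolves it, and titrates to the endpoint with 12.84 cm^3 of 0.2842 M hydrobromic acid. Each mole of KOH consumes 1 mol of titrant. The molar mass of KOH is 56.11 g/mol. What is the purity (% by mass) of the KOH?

8.57%

n(HBr) = 0.2842 x 0.01284 = 0.003649 mol.
n(KOH) = 0.003649 / 1 = 0.003649 mol.
mass of KOH = 0.003649 x 56.11 = 0.2048 g.
% purity = 0.2048 / 2.3890 x 100 = 8.57%.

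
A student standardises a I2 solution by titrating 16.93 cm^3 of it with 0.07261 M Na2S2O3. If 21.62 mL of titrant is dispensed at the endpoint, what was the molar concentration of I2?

0.0464 M

n(Na2S2O3) = 0.07261 x 0.02162 = 0.001570 mol.
From the balanced equation, 2 mol Na2S2O3 reacts with 1 mol I2, so n(I2) = 0.001570 x 1/2 = 0.0007849 mol.
[I2] = 0.0007849 / 0.01693 L = 0.0464 M.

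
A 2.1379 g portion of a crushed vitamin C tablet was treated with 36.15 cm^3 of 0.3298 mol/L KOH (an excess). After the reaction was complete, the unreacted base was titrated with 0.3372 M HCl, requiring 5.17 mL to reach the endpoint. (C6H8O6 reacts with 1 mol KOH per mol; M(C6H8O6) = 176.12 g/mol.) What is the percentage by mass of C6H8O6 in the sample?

Total n(KOH) added = 0.3298 x 0.03615 = 0.01192 mol.
n(HCl) used = 0.3372 x 0.005170 = 0.001743 mol, which equals the excess n(KOH).
So n(KOH) consumed by the sample = 0.01192 - 0.001743 = 0.01018 mol.
n(C6H8O6) = 0.01018 / 1 = 0.01018 mol.
mass C6H8O6 = 0.01018 x 176.12 = 1.793 g, so %C6H8O6 = 1.793/2.1379 x 100 = 83.9%.

83.9%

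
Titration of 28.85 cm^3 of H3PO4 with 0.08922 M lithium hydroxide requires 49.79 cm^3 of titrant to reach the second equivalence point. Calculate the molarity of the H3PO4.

0.0770 M

n(LiOH) = 0.08922 x 0.04979 = 0.004442 mol.
At the second equivalence point, 2 mol OH^- react per mol H3PO4, so n(H3PO4) = 0.004442 / 2 = 0.002221 mol.
[H3PO4] = 0.002221 / 0.02885 L = 0.0770 M.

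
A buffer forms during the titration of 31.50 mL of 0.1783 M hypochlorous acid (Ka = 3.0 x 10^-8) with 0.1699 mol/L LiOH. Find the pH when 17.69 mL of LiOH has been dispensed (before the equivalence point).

7.58

Initial n(HClO) = 0.1783 x 0.03150 = 0.005616 mol.
n(LiOH) added = 0.1699 x 0.01769 = 0.003006 mol, converting that many moles of HClO to ClO-.
Remaining n(HClO) = 0.002611 mol; n(ClO-) = 0.003006 mol.
By Henderson-Hasselbalch, pH = pKa + log([A^-]/[HA]) = 7.52 + log(0.003006/0.002611) = 7.52 + (+0.06) = 7.58.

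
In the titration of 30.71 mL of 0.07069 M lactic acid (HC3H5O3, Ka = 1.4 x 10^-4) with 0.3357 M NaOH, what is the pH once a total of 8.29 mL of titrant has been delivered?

n(acid) = 0.07069 x 0.03071 = 0.002171 mol; n(NaOH) added = 0.3357 x 0.008290 = 0.002783 mol.
Base is in excess by 0.002783 - 0.002171 = 0.0006121 mol in a total volume of 0.03900 L.
[OH^-] = 0.0006121/0.03900 = 0.01569 M, so pOH = 1.80 and pH = 14.00 - 1.80 = 12.20.

12.20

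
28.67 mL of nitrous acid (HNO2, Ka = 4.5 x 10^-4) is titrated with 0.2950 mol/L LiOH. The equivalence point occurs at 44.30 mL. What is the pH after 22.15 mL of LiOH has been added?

3.35

22.15 mL is exactly half the equivalence volume (44.30/2), i.e. the half-equivalence point.
There, n(HA) = n(A^-), so pH = pKa = -log(4.5 x 10^-4) = 3.35.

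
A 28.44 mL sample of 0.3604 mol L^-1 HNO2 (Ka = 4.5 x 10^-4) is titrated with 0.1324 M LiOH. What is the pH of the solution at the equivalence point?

8.17

n(HNO2) = 0.3604 x 0.02844 = 0.01025 mol; V(LiOH) at equivalence = 0.01025/0.1324 = 0.07742 L.
At equivalence all the acid is converted to NO2-; total volume = 0.02844 + 0.07742 = 0.1059 L, so [NO2-] = 0.01025/0.1059 = 0.09683 M.
Kb = Kw/Ka = 1.0e-14 / 4.5 x 10^-4 = 2.22e-11.
[OH^-] = sqrt(Kb x [NO2-]) = sqrt(2.22e-11 x 0.09683) = 1.47e-6 M.
pOH = 5.83, so pH = 14.00 - 5.83 = 8.17.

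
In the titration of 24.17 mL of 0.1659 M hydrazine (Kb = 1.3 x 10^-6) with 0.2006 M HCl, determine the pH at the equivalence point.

4.58

n(N2H4) = 0.1659 x 0.02417 = 0.004010 mol; V(HCl) at equivalence = 0.004010/0.2006 = 0.01999 L.
At equivalence the base is fully converted to N2H5+; total volume = 0.04416 L, so [N2H5+] = 0.004010/0.04416 = 0.09080 M.
Ka(N2H5+) = Kw/Kb = 1.0e-14 / 1.3 x 10^-6 = 7.69e-9.
[H^+] = sqrt(Ka x [N2H5+]) = sqrt(7.69e-9 x 0.09080) = 2.64e-5 M.
pH = -log(2.64e-5) = 4.58.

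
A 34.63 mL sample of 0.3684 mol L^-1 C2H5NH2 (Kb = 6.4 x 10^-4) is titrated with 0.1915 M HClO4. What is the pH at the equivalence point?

n(C2H5NH2) = 0.3684 x 0.03463 = 0.01276 mol; V(HClO4) at equivalence = 0.01276/0.1915 = 0.06662 L.
At equivalence the base is fully converted to C2H5NH3+; total volume = 0.1012 L, so [C2H5NH3+] = 0.01276/0.1012 = 0.1260 M.
Ka(C2H5NH3+) = Kw/Kb = 1.0e-14 / 6.4 x 10^-4 = 1.56e-11.
[H^+] = sqrt(Ka x [C2H5NH3+]) = sqrt(1.56e-11 x 0.1260) = 1.40e-6 M.
pH = -log(1.40e-6) = 5.85.

5.85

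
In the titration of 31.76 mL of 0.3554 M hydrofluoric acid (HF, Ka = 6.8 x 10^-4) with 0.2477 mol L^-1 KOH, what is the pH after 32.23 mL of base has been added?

Initial n(HF) = 0.3554 x 0.03176 = 0.01129 mol.
n(KOH) added = 0.2477 x 0.03223 = 0.007983 mol, converting that many moles of HF to F-.
Remaining n(HF) = 0.003304 mol; n(F-) = 0.007983 mol.
By Henderson-Hasselbalch, pH = pKa + log([A^-]/[HA]) = 3.17 + log(0.007983/0.003304) = 3.17 + (+0.38) = 3.55.

3.55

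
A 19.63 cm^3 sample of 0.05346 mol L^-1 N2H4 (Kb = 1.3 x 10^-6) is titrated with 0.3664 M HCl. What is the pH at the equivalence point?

4.72

n(N2H4) = 0.05346 x 0.01963 = 0.001049 mol; V(HCl) at equivalence = 0.001049/0.3664 = 0.002864 L.
At equivalence the base is fully converted to N2H5+; total volume = 0.02249 L, so [N2H5+] = 0.001049/0.02249 = 0.04665 M.
Ka(N2H5+) = Kw/Kb = 1.0e-14 / 1.3 x 10^-6 = 7.69e-9.
[H^+] = sqrt(Ka x [N2H5+]) = sqrt(7.69e-9 x 0.04665) = 1.89e-5 M.
pH = -log(1.89e-5) = 4.72.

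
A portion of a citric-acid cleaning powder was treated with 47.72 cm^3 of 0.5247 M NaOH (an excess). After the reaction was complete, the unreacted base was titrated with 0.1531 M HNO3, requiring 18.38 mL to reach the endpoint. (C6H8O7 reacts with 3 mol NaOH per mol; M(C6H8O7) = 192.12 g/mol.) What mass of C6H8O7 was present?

Total n(NaOH) added = 0.5247 x 0.04772 = 0.02504 mol.
n(HNO3) used = 0.1531 x 0.01838 = 0.002814 mol, which equals the excess n(NaOH).
So n(NaOH) consumed by the sample = 0.02504 - 0.002814 = 0.02222 mol.
n(C6H8O7) = 0.02222 / 3 = 0.007408 mol.
mass = 0.007408 mol x 192.12 g/mol = 1.42 g.

1.42 g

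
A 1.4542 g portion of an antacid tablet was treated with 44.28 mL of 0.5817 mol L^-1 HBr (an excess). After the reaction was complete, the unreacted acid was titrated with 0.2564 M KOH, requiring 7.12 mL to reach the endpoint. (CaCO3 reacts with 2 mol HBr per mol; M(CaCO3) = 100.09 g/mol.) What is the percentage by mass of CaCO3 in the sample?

Total n(HBr) added = 0.5817 x 0.04428 = 0.02576 mol.
n(KOH) used = 0.2564 x 0.007120 = 0.001826 mol, which equals the excess n(HBr).
So n(HBr) consumed by the sample = 0.02576 - 0.001826 = 0.02393 mol.
n(CaCO3) = 0.02393 / 2 = 0.01197 mol.
mass CaCO3 = 0.01197 x 100.09 = 1.198 g, so %CaCO3 = 1.198/1.4542 x 100 = 82.4%.

82.4%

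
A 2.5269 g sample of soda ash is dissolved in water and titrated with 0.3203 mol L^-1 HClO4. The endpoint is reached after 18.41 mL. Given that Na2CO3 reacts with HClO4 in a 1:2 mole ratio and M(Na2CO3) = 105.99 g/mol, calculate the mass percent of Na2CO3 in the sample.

n(HClO4) = 0.3203 x 0.01841 = 0.005897 mol.
n(Na2CO3) = 0.005897 / 2 = 0.002948 mol.
mass of Na2CO3 = 0.002948 x 105.99 = 0.3125 g.
% purity = 0.3125 / 2.5269 x 100 = 12.4%.

12.4%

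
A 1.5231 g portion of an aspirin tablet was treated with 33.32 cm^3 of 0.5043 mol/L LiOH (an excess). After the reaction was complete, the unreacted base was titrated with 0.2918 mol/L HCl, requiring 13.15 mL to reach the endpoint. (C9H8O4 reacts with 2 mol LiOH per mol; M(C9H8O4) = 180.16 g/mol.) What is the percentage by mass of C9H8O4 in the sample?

Total n(LiOH) added = 0.5043 x 0.03332 = 0.01680 mol.
n(HCl) used = 0.2918 x 0.01315 = 0.003837 mol, which equals the excess n(LiOH).
So n(LiOH) consumed by the sample = 0.01680 - 0.003837 = 0.01297 mol.
n(C9H8O4) = 0.01297 / 2 = 0.006483 mol.
mass C9H8O4 = 0.006483 x 180.16 = 1.168 g, so %C9H8O4 = 1.168/1.5231 x 100 = 76.7%.

76.7%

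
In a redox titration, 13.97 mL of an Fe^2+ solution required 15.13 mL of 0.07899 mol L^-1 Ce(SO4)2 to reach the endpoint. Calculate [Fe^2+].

0.0855 M

n(Ce(SO4)2) = 0.07899 x 0.01513 = 0.001195 mol.
From the balanced equation, 1 mol Ce(SO4)2 reacts with 1 mol Fe^2+, so n(Fe^2+) = 0.001195 x 1/1 = 0.001195 mol.
[Fe^2+] = 0.001195 / 0.01397 L = 0.0855 M.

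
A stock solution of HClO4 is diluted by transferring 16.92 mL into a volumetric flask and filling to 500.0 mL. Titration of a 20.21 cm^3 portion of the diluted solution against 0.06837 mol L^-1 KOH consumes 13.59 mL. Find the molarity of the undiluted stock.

1.36 M

n(KOH) = 0.06837 x 0.01359 = 0.0009291 mol.
n(HClO4) in the aliquot = 0.0009291 mol.
[diluted HClO4] = 0.0009291 / 0.02021 = 0.04597 M.
Dilution factor = 500.0/16.92 = 29.55, so [stock] = 0.04597 x 29.55 = 1.36 M.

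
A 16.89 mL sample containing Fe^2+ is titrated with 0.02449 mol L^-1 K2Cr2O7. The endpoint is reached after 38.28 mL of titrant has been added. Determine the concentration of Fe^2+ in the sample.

n(K2Cr2O7) = 0.02449 x 0.03828 = 0.0009375 mol.
From the balanced equation, 1 mol K2Cr2O7 reacts with 6 mol Fe^2+, so n(Fe^2+) = 0.0009375 x 6/1 = 0.005625 mol.
[Fe^2+] = 0.005625 / 0.01689 L = 0.333 M.

0.333 M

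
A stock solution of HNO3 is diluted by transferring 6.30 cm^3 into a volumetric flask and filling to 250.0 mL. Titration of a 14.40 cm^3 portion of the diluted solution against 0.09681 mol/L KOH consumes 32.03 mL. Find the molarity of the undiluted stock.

8.55 M

n(KOH) = 0.09681 x 0.03203 = 0.003101 mol.
n(HNO3) in the aliquot = 0.003101 mol.
[diluted HNO3] = 0.003101 / 0.01440 = 0.2153 M.
Dilution factor = 250.0/6.300 = 39.68, so [stock] = 0.2153 x 39.68 = 8.55 M.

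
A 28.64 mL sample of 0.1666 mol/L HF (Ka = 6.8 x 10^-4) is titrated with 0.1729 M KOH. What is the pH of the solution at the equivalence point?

8.05

n(HF) = 0.1666 x 0.02864 = 0.004771 mol; V(KOH) at equivalence = 0.004771/0.1729 = 0.02760 L.
At equivalence all the acid is converted to F-; total volume = 0.02864 + 0.02760 = 0.05624 L, so [F-] = 0.004771/0.05624 = 0.08485 M.
Kb = Kw/Ka = 1.0e-14 / 6.8 x 10^-4 = 1.47e-11.
[OH^-] = sqrt(Kb x [F-]) = sqrt(1.47e-11 x 0.08485) = 1.12e-6 M.
pOH = 5.95, so pH = 14.00 - 5.95 = 8.05.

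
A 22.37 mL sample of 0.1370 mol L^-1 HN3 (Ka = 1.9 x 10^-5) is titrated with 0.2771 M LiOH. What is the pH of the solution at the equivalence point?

8.84

n(HN3) = 0.1370 x 0.02237 = 0.003065 mol; V(LiOH) at equivalence = 0.003065/0.2771 = 0.01106 L.
At equivalence all the acid is converted to N3-; total volume = 0.02237 + 0.01106 = 0.03343 L, so [N3-] = 0.003065/0.03343 = 0.09168 M.
Kb = Kw/Ka = 1.0e-14 / 1.9 x 10^-5 = 5.26e-10.
[OH^-] = sqrt(Kb x [N3-]) = sqrt(5.26e-10 x 0.09168) = 6.95e-6 M.
pOH = 5.16, so pH = 14.00 - 5.16 = 8.84.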